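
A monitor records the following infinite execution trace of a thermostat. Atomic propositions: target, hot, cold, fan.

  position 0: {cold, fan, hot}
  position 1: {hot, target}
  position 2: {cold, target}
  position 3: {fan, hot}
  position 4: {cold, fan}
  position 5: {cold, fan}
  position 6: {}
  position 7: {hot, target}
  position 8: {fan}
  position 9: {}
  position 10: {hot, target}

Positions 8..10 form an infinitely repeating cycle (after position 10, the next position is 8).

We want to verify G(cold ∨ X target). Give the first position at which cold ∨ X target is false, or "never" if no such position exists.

3

Check cold ∨ X target at each position in order: 0 ✓, 1 ✓, 2 ✓.
At position 3 the labels are {fan, hot} and the next position 4 has {cold, fan}, so cold ∨ X target is false there. This is the first violation.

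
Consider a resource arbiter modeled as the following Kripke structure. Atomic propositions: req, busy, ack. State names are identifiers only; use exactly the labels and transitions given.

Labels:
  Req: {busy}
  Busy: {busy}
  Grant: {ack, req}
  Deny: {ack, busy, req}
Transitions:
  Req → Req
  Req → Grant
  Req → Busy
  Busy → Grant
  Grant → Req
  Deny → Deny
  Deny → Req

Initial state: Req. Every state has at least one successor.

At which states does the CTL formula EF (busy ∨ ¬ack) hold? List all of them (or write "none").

{Req, Busy, Grant, Deny}

States satisfying busy ∨ ¬ack: {Req, Busy, Deny}.
States satisfying EF (busy ∨ ¬ack): {Req, Busy, Grant, Deny}.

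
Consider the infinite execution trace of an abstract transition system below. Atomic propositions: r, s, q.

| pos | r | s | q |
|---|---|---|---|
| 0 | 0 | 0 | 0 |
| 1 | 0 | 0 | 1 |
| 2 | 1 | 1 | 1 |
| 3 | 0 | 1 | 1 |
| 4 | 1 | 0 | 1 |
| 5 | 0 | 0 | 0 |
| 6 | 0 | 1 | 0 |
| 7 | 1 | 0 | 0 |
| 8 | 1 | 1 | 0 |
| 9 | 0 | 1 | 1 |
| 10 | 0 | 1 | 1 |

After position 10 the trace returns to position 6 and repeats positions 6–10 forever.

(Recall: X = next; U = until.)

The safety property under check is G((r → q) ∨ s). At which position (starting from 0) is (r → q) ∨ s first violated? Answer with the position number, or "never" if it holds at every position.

Check (r → q) ∨ s at each position in order: 0 ✓, 1 ✓, 2 ✓, 3 ✓, 4 ✓, 5 ✓, 6 ✓.
At position 7 the labels are {r}, so (r → q) ∨ s is false there. This is the first violation.

7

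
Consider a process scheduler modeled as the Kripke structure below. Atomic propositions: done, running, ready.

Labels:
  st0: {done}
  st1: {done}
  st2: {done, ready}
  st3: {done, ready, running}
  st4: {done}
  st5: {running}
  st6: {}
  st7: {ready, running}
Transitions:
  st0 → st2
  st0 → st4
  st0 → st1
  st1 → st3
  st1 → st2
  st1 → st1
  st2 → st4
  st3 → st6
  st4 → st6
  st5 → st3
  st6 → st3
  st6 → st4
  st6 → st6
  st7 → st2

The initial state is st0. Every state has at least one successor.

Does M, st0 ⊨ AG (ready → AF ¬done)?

Holds

States satisfying ready → AF ¬done: {st0, st1, st2, st3, st4, st5, st6, st7}.
States satisfying AG (ready → AF ¬done): {st0, st1, st2, st3, st4, st5, st6, st7}.
Every state reachable from st0 satisfies ready → AF ¬done.
st0 ∈ Sat(AG (ready → AF ¬done)).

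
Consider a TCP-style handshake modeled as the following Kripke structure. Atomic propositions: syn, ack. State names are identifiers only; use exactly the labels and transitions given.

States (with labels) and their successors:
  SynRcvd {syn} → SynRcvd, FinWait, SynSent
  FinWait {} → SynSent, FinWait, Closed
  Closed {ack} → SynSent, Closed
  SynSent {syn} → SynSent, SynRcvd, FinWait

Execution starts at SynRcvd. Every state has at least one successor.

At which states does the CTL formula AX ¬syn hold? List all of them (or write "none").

States satisfying ¬syn: {FinWait, Closed}.
States satisfying AX ¬syn: ∅.

none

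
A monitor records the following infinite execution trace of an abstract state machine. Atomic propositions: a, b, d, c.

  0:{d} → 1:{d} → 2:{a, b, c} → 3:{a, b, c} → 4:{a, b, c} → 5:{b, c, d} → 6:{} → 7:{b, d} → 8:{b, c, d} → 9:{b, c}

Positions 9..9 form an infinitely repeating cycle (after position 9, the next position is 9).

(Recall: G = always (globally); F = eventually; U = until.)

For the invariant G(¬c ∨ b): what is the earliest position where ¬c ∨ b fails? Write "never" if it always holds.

¬c ∨ b holds at every position 0..9, and those are all the positions the trace ever visits, so the invariant G(¬c ∨ b) is never violated.

never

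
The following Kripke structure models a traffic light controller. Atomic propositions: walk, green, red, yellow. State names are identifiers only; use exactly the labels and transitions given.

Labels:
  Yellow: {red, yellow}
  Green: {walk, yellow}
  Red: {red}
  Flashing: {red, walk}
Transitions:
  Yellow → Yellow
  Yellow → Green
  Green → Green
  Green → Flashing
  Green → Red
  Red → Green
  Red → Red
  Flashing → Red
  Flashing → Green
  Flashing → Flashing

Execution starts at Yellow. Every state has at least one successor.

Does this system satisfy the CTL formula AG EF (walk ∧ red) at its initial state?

Satisfied

States satisfying EF (walk ∧ red): {Yellow, Green, Red, Flashing}.
States satisfying AG EF (walk ∧ red): {Yellow, Green, Red, Flashing}.
Every state reachable from Yellow satisfies EF (walk ∧ red).
Yellow ∈ Sat(AG EF (walk ∧ red)).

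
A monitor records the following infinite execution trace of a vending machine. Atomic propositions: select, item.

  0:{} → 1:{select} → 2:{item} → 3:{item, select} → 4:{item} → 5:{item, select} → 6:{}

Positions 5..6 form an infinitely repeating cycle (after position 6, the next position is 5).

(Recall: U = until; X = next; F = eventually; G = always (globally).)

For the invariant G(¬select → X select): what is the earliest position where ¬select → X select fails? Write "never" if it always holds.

¬select → X select holds at every position 0..6, and those are all the positions the trace ever visits, so the invariant G(¬select → X select) is never violated.

never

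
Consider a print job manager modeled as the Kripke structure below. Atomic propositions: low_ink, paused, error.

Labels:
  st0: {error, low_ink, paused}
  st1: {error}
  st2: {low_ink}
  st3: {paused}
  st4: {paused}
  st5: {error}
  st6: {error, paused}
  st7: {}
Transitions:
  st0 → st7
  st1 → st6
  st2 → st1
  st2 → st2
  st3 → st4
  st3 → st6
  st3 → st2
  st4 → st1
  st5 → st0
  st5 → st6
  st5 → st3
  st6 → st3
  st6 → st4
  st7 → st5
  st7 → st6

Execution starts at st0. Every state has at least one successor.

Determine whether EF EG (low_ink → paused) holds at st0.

Satisfied

States satisfying EG (low_ink → paused): {st0, st1, st3, st4, st5, st6, st7}.
States satisfying EF EG (low_ink → paused): {st0, st1, st2, st3, st4, st5, st6, st7}.
Some path from st0 reaches a state where EG (low_ink → paused) holds.
st0 ∈ Sat(EF EG (low_ink → paused)).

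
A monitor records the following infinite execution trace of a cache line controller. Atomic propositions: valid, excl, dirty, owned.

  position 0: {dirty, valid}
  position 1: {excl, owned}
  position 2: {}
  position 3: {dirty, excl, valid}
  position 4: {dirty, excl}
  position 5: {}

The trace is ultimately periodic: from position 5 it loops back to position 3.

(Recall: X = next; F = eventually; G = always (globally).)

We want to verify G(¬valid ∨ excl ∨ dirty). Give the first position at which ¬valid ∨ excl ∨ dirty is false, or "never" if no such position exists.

never

¬valid ∨ excl ∨ dirty holds at every position 0..5, and those are all the positions the trace ever visits, so the invariant G(¬valid ∨ excl ∨ dirty) is never violated.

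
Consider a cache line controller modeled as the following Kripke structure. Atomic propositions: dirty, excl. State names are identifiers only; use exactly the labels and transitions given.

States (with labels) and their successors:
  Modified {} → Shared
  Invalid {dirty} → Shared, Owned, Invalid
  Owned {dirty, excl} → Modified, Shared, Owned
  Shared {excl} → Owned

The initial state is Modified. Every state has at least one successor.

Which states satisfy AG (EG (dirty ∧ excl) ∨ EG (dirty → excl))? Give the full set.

{Modified, Owned, Shared}

States satisfying EG (dirty ∧ excl) ∨ EG (dirty → excl): {Modified, Owned, Shared}.
States satisfying AG (EG (dirty ∧ excl) ∨ EG (dirty → excl)): {Modified, Owned, Shared}.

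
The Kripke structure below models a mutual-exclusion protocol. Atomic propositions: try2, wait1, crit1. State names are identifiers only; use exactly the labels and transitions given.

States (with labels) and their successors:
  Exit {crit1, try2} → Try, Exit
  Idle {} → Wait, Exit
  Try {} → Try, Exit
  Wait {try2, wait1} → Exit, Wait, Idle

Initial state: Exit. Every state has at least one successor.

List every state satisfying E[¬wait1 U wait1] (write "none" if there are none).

States satisfying ¬wait1: {Exit, Idle, Try}.
States satisfying wait1: {Wait}.
States satisfying E[¬wait1 U wait1]: {Idle, Wait}.

{Idle, Wait}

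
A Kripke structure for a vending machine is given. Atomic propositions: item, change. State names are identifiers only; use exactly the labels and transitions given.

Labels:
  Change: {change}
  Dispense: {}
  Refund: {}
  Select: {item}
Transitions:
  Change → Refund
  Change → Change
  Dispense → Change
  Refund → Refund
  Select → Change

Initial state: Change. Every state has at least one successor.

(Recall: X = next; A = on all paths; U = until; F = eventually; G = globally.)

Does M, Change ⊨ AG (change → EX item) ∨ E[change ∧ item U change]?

Yes

States satisfying change → EX item: {Dispense, Refund, Select}.
States satisfying AG (change → EX item): {Refund}.
States satisfying change ∧ item: ∅.
States satisfying change: {Change}.
States satisfying E[change ∧ item U change]: {Change}.
States satisfying AG (change → EX item) ∨ E[change ∧ item U change]: {Change, Refund}.
Change ∈ Sat(AG (change → EX item) ∨ E[change ∧ item U change]).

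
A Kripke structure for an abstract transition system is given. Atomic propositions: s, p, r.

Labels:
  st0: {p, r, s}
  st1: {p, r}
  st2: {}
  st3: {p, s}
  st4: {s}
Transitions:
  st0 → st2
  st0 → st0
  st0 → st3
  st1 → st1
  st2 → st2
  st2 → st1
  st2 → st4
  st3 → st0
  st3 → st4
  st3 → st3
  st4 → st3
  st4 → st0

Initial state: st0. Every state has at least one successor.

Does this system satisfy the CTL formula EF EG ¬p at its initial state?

Satisfied

States satisfying EG ¬p: {st2}.
States satisfying EF EG ¬p: {st0, st2, st3, st4}.
Some path from st0 reaches a state where EG ¬p holds.
st0 ∈ Sat(EF EG ¬p).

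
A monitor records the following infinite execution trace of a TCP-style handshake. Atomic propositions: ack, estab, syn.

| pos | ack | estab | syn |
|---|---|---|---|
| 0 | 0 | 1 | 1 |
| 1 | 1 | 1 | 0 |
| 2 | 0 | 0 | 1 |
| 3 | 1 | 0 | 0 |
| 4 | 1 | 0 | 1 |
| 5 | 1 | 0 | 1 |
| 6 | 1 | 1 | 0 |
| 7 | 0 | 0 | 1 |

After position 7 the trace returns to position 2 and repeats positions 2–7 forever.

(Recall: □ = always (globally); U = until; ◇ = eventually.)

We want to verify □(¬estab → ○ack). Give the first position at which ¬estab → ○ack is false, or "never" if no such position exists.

7

Check ¬estab → ○ack at each position in order: 0 ✓, 1 ✓, 2 ✓, 3 ✓, 4 ✓, 5 ✓, 6 ✓.
At position 7 the labels are {syn} and the next position 2 has {syn}, so ¬estab → ○ack is false there. This is the first violation.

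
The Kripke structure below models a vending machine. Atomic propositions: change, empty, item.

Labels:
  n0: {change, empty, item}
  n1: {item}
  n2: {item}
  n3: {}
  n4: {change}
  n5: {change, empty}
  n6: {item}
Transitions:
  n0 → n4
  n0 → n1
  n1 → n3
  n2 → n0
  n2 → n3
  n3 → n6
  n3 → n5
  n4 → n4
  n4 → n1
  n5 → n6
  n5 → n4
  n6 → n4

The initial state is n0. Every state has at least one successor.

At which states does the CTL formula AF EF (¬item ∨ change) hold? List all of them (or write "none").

{n0, n1, n2, n3, n4, n5, n6}

States satisfying EF (¬item ∨ change): {n0, n1, n2, n3, n4, n5, n6}.
States satisfying AF EF (¬item ∨ change): {n0, n1, n2, n3, n4, n5, n6}.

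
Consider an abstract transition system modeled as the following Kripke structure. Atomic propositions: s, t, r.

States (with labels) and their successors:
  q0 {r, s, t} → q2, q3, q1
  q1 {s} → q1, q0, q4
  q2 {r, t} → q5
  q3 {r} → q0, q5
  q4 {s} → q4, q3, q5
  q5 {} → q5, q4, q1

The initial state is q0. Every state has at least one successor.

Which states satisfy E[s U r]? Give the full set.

States satisfying s: {q0, q1, q4}.
States satisfying r: {q0, q2, q3}.
States satisfying E[s U r]: {q0, q1, q2, q3, q4}.

{q0, q1, q2, q3, q4}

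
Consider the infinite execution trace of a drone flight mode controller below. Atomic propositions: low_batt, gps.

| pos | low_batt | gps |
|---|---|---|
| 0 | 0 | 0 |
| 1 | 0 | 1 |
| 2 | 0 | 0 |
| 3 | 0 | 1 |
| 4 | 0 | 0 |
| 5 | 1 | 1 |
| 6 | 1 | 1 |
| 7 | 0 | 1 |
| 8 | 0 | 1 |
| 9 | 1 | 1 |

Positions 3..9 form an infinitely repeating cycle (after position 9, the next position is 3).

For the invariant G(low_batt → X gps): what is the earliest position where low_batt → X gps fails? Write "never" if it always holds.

never

low_batt → X gps holds at every position 0..9, and those are all the positions the trace ever visits, so the invariant G(low_batt → X gps) is never violated.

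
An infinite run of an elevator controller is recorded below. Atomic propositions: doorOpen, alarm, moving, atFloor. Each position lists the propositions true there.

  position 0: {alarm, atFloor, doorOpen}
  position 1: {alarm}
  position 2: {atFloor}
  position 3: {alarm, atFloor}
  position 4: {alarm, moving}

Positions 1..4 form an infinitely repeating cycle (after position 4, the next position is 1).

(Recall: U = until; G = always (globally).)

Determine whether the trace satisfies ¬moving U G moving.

No

Walking from position 0: at position 4, G moving has not yet held and ¬moving fails, so ¬moving U G moving is false.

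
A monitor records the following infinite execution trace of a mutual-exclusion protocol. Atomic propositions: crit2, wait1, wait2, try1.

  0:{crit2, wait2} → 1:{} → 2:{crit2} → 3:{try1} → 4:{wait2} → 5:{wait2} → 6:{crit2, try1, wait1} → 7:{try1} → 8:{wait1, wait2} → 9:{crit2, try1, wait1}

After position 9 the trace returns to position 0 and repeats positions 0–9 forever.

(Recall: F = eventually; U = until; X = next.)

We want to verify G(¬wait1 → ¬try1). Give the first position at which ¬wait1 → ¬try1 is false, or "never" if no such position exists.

Check ¬wait1 → ¬try1 at each position in order: 0 ✓, 1 ✓, 2 ✓.
At position 3 the labels are {try1}, so ¬wait1 → ¬try1 is false there. This is the first violation.

3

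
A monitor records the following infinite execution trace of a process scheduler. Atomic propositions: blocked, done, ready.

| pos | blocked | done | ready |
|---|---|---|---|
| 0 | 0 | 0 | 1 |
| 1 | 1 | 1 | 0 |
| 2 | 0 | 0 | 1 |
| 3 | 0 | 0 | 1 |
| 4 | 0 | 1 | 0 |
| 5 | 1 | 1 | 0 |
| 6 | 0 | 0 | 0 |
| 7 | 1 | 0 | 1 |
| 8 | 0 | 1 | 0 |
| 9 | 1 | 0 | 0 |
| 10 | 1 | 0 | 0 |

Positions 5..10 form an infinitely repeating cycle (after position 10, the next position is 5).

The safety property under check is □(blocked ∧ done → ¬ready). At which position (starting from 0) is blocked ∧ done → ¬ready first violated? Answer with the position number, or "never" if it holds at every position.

blocked ∧ done → ¬ready holds at every position 0..10, and those are all the positions the trace ever visits, so the invariant □(blocked ∧ done → ¬ready) is never violated.

never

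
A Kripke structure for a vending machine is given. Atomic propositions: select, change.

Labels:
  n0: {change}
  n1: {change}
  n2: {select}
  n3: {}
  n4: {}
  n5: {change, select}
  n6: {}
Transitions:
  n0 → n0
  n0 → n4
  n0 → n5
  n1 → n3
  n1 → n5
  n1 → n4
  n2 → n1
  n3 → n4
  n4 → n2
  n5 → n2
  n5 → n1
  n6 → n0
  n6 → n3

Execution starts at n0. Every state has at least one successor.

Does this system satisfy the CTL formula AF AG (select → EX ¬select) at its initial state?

Holds

States satisfying AG (select → EX ¬select): {n0, n1, n2, n3, n4, n5, n6}.
States satisfying AF AG (select → EX ¬select): {n0, n1, n2, n3, n4, n5, n6}.
n0 ∈ Sat(AF AG (select → EX ¬select)).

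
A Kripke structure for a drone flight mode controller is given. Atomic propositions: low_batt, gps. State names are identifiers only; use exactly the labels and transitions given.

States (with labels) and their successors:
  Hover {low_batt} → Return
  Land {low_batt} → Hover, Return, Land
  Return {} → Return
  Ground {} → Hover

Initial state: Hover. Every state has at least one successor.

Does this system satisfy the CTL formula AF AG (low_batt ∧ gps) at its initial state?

Does not hold

States satisfying AG (low_batt ∧ gps): ∅.
States satisfying AF AG (low_batt ∧ gps): ∅.
There is a path from Hover along which AG (low_batt ∧ gps) never holds.
Hover ∉ Sat(AF AG (low_batt ∧ gps)).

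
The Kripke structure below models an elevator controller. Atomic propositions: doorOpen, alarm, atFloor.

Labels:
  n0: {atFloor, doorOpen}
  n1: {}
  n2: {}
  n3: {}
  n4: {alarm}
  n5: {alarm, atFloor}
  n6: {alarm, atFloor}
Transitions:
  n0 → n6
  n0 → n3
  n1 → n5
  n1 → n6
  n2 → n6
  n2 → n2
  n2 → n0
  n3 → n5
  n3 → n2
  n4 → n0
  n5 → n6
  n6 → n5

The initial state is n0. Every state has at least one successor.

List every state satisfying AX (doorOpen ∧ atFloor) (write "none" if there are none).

{n4}

States satisfying doorOpen ∧ atFloor: {n0}.
States satisfying AX (doorOpen ∧ atFloor): {n4}.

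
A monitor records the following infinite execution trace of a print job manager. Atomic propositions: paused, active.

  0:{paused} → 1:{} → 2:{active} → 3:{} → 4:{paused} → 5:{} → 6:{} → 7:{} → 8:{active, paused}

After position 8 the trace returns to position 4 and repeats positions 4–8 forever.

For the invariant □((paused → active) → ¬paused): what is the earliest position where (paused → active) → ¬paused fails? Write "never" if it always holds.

Check (paused → active) → ¬paused at each position in order: 0 ✓, 1 ✓, 2 ✓, 3 ✓, 4 ✓, 5 ✓, 6 ✓, 7 ✓.
At position 8 the labels are {active, paused}, so (paused → active) → ¬paused is false there. This is the first violation.

8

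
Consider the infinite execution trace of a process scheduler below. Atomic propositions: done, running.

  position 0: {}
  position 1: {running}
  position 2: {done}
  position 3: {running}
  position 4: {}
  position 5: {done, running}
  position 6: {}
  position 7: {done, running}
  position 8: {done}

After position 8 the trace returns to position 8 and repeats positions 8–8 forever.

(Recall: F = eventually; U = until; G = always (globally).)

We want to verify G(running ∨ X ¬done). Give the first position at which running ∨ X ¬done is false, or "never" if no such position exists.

Check running ∨ X ¬done at each position in order: 0 ✓, 1 ✓, 2 ✓, 3 ✓.
At position 4 the labels are {} and the next position 5 has {done, running}, so running ∨ X ¬done is false there. This is the first violation.

4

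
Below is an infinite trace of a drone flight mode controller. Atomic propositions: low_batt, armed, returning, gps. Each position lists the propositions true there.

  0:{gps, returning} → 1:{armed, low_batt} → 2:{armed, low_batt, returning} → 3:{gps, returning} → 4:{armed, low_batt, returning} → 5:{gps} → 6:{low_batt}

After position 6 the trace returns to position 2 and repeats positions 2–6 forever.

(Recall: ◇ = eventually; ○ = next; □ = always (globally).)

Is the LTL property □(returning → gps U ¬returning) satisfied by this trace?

No

returning → gps U ¬returning must hold at every position from 0 onward. It fails at position 2, so □(returning → gps U ¬returning) is false.
Positions where returning holds: 0, 2, 3, 4.
Check gps U ¬returning at each: 0→ok, 2→fails, 3→fails, 4→fails.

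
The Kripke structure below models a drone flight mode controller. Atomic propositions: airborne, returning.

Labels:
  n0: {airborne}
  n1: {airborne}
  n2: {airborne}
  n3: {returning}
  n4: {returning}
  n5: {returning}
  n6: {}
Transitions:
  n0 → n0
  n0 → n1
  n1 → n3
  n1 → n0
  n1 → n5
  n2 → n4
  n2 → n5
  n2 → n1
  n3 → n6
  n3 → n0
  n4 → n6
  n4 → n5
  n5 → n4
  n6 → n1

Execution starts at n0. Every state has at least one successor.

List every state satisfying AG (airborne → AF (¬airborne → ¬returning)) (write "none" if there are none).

{n0, n1, n2, n3, n4, n5, n6}

States satisfying airborne → AF (¬airborne → ¬returning): {n0, n1, n2, n3, n4, n5, n6}.
States satisfying AG (airborne → AF (¬airborne → ¬returning)): {n0, n1, n2, n3, n4, n5, n6}.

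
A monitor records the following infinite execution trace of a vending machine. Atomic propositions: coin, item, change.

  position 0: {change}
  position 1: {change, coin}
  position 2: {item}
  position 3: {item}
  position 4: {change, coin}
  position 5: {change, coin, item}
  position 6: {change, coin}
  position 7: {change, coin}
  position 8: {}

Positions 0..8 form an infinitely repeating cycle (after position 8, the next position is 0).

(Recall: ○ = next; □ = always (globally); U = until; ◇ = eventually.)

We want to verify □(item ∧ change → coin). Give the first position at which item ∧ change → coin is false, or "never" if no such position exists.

never

item ∧ change → coin holds at every position 0..8, and those are all the positions the trace ever visits, so the invariant □(item ∧ change → coin) is never violated.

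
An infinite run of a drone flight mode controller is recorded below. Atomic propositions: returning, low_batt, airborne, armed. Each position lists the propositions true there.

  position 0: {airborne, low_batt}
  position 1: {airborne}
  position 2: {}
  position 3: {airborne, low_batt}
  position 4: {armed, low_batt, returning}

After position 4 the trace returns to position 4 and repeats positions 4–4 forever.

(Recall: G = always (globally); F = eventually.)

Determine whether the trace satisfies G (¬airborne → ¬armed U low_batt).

Holds

¬airborne → ¬armed U low_batt holds at every position 0..4, and those are all positions ever visited, so G (¬airborne → ¬armed U low_batt) holds.
Positions where ¬airborne holds: 2, 4.
Check ¬armed U low_batt at each: 2→ok, 4→ok.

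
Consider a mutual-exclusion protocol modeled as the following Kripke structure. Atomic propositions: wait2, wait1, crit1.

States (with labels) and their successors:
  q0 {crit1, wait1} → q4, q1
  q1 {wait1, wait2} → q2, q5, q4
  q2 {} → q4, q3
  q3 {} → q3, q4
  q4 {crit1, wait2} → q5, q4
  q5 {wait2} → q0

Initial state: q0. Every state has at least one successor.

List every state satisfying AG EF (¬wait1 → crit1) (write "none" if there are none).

States satisfying EF (¬wait1 → crit1): {q0, q1, q2, q3, q4, q5}.
States satisfying AG EF (¬wait1 → crit1): {q0, q1, q2, q3, q4, q5}.

{q0, q1, q2, q3, q4, q5}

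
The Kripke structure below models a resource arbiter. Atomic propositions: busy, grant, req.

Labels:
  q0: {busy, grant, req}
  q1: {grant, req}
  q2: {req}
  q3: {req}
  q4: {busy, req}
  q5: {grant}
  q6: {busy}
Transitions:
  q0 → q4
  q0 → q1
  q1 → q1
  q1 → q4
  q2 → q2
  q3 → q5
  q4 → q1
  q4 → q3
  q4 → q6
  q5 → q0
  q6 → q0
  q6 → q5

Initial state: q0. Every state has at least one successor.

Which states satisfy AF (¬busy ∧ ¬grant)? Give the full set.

States satisfying ¬busy ∧ ¬grant: {q2, q3}.
States satisfying AF (¬busy ∧ ¬grant): {q2, q3}.

{q2, q3}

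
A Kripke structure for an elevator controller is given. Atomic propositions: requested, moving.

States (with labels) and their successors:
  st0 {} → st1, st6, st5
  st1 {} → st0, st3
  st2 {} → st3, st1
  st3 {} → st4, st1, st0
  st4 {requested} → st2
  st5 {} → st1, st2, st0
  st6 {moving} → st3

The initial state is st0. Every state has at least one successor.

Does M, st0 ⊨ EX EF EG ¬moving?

Yes

States satisfying EF EG ¬moving: {st0, st1, st2, st3, st4, st5, st6}.
States satisfying EX EF EG ¬moving: {st0, st1, st2, st3, st4, st5, st6}.
st0 ∈ Sat(EX EF EG ¬moving).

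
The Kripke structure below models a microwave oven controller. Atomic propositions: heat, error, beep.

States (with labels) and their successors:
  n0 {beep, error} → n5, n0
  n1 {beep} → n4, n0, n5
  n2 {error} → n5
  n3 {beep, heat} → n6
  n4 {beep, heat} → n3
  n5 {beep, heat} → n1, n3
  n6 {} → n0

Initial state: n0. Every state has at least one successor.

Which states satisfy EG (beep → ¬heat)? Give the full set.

States satisfying beep → ¬heat: {n0, n1, n2, n6}.
States satisfying EG (beep → ¬heat): {n0, n1, n6}.

{n0, n1, n6}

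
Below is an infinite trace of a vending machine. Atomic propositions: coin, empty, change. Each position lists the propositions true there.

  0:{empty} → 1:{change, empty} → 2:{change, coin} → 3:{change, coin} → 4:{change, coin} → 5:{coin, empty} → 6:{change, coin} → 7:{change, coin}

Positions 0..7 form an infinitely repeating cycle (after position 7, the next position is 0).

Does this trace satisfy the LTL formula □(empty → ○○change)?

empty → ○○change holds at every position 0..7, and those are all positions ever visited, so □(empty → ○○change) holds.
Positions where empty holds: 0, 1, 5.
Check ○○change at each: 0→ok, 1→ok, 5→ok.

Holds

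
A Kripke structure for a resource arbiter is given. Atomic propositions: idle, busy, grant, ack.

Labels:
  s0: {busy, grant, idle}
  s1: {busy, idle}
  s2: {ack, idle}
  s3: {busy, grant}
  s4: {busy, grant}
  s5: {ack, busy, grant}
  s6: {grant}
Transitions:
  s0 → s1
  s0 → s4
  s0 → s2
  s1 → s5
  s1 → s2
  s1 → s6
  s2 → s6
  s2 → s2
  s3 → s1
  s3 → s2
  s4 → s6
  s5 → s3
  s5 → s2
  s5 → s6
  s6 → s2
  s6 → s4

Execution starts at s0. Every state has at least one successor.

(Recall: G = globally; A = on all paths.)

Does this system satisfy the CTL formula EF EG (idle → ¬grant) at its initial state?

Holds

States satisfying EG (idle → ¬grant): {s1, s2, s3, s4, s5, s6}.
States satisfying EF EG (idle → ¬grant): {s0, s1, s2, s3, s4, s5, s6}.
Some path from s0 reaches a state where EG (idle → ¬grant) holds.
s0 ∈ Sat(EF EG (idle → ¬grant)).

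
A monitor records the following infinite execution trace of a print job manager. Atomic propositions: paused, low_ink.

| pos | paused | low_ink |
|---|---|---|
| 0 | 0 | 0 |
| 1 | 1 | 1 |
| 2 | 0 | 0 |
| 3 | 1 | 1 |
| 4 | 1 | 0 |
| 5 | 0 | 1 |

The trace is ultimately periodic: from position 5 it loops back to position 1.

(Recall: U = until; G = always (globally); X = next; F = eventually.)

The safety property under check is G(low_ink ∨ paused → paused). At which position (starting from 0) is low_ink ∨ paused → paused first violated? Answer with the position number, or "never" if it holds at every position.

5

Check low_ink ∨ paused → paused at each position in order: 0 ✓, 1 ✓, 2 ✓, 3 ✓, 4 ✓.
At position 5 the labels are {low_ink}, so low_ink ∨ paused → paused is false there. This is the first violation.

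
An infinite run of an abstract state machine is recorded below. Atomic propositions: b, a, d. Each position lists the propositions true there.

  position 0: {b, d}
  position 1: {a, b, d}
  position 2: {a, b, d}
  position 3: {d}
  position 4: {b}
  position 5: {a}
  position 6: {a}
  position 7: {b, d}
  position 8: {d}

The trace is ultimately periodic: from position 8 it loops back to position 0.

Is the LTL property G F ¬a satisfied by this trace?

Satisfied

F ¬a holds at every position 0..8, and those are all positions ever visited, so G F ¬a holds.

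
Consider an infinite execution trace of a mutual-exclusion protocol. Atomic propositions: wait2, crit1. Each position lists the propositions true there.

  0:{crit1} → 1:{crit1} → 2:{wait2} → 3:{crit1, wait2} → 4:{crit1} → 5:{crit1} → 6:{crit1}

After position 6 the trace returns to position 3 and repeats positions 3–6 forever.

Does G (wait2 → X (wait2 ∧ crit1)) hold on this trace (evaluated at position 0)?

wait2 → X (wait2 ∧ crit1) must hold at every position from 0 onward. It fails at position 3, so G (wait2 → X (wait2 ∧ crit1)) is false.
Positions where wait2 holds: 2, 3.
Check X (wait2 ∧ crit1) at each: 2→ok, 3→fails.

No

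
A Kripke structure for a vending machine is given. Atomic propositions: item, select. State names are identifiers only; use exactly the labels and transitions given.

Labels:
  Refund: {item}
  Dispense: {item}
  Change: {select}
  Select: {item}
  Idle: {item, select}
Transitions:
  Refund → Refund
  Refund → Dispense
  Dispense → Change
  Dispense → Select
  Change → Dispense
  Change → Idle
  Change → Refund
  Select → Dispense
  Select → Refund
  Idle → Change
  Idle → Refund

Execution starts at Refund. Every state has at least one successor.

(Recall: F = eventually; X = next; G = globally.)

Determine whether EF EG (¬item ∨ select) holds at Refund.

Satisfied

States satisfying EG (¬item ∨ select): {Change, Idle}.
States satisfying EF EG (¬item ∨ select): {Refund, Dispense, Change, Select, Idle}.
Some path from Refund reaches a state where EG (¬item ∨ select) holds.
Refund ∈ Sat(EF EG (¬item ∨ select)).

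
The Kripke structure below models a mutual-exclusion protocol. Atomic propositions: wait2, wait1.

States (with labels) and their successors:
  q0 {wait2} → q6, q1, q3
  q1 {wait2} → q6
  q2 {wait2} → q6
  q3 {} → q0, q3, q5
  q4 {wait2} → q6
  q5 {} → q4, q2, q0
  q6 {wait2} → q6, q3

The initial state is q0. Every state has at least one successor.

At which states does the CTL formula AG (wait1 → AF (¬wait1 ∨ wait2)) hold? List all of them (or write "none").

{q0, q1, q2, q3, q4, q5, q6}

States satisfying wait1 → AF (¬wait1 ∨ wait2): {q0, q1, q2, q3, q4, q5, q6}.
States satisfying AG (wait1 → AF (¬wait1 ∨ wait2)): {q0, q1, q2, q3, q4, q5, q6}.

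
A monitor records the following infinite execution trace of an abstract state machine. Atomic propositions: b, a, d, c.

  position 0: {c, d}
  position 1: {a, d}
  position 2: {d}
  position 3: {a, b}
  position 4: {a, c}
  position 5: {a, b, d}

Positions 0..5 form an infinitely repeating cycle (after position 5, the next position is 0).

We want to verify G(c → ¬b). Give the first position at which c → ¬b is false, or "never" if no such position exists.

never

c → ¬b holds at every position 0..5, and those are all the positions the trace ever visits, so the invariant G(c → ¬b) is never violated.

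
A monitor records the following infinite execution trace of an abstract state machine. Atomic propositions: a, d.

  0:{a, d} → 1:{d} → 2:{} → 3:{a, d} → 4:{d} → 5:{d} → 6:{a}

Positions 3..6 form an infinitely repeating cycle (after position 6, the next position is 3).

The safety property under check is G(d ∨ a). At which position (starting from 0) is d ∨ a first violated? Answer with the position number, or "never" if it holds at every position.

2

Check d ∨ a at each position in order: 0 ✓, 1 ✓.
At position 2 the labels are {}, so d ∨ a is false there. This is the first violation.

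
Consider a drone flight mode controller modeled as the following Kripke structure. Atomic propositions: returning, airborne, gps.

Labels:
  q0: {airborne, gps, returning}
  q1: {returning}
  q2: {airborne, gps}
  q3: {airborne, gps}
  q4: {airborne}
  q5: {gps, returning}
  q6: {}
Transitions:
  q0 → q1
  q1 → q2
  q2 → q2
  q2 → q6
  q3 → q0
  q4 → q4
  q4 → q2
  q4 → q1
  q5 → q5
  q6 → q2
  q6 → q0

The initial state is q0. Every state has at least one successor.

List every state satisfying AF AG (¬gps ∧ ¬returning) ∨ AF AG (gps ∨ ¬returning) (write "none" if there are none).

{q5}

States satisfying AG (¬gps ∧ ¬returning): ∅.
States satisfying AF AG (¬gps ∧ ¬returning): ∅.
States satisfying AG (gps ∨ ¬returning): {q5}.
States satisfying AF AG (gps ∨ ¬returning): {q5}.
States satisfying AF AG (¬gps ∧ ¬returning) ∨ AF AG (gps ∨ ¬returning): {q5}.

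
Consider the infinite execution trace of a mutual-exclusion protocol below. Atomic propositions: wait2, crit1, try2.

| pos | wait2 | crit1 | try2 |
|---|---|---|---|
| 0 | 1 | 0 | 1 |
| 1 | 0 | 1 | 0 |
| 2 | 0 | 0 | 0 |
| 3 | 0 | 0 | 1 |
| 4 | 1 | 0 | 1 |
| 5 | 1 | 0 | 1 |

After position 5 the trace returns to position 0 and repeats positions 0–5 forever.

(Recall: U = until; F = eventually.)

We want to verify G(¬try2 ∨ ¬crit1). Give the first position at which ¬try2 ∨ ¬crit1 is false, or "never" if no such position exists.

¬try2 ∨ ¬crit1 holds at every position 0..5, and those are all the positions the trace ever visits, so the invariant G(¬try2 ∨ ¬crit1) is never violated.

never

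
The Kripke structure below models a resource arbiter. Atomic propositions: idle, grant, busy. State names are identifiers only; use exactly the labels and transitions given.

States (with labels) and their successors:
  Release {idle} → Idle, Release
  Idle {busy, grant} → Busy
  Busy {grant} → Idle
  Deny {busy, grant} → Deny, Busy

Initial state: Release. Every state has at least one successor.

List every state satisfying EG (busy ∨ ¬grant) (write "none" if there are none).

States satisfying busy ∨ ¬grant: {Release, Idle, Deny}.
States satisfying EG (busy ∨ ¬grant): {Release, Deny}.

{Release, Deny}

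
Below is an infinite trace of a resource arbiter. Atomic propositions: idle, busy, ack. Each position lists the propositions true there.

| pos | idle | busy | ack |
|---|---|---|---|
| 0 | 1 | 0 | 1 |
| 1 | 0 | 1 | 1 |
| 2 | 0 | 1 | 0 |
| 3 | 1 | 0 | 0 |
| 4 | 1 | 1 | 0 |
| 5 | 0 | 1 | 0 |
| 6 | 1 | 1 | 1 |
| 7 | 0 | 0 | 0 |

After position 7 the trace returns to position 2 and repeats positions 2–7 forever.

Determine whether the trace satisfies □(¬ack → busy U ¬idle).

¬ack → busy U ¬idle must hold at every position from 0 onward. It fails at position 3, so □(¬ack → busy U ¬idle) is false.
Positions where ¬ack holds: 2, 3, 4, 5, 7.
Check busy U ¬idle at each: 2→ok, 3→fails, 4→ok, 5→ok, 7→ok.

No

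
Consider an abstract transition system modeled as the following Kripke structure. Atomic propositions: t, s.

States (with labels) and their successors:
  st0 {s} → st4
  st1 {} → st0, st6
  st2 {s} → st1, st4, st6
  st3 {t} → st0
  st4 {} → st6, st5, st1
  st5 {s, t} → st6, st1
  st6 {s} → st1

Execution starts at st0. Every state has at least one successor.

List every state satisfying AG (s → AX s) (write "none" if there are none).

States satisfying s → AX s: {st1, st3, st4}.
States satisfying AG (s → AX s): ∅.

none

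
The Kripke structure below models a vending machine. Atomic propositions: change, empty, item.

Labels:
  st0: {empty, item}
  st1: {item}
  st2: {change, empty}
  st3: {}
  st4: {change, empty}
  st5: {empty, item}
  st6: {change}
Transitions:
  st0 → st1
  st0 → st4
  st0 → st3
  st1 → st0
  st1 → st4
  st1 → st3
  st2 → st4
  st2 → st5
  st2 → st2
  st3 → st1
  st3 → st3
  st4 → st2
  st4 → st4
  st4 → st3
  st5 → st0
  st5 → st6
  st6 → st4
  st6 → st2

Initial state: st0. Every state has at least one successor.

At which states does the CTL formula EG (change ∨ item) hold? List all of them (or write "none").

States satisfying change ∨ item: {st0, st1, st2, st4, st5, st6}.
States satisfying EG (change ∨ item): {st0, st1, st2, st4, st5, st6}.

{st0, st1, st2, st4, st5, st6}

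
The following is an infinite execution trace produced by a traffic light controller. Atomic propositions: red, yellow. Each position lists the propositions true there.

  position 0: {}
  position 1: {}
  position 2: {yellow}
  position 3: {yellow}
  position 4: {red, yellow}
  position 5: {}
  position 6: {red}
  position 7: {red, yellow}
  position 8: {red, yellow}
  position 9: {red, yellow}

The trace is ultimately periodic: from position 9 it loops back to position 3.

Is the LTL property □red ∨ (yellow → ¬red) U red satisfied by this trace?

Satisfied

red must hold at every position from 0 onward. It fails at position 0, so □red is false.
Walking from position 0: red first holds at position 4, and yellow → ¬red holds at every earlier position along the way, so (yellow → ¬red) U red holds.
At position 0: □red is false; (yellow → ¬red) U red is true; so □red ∨ (yellow → ¬red) U red is true.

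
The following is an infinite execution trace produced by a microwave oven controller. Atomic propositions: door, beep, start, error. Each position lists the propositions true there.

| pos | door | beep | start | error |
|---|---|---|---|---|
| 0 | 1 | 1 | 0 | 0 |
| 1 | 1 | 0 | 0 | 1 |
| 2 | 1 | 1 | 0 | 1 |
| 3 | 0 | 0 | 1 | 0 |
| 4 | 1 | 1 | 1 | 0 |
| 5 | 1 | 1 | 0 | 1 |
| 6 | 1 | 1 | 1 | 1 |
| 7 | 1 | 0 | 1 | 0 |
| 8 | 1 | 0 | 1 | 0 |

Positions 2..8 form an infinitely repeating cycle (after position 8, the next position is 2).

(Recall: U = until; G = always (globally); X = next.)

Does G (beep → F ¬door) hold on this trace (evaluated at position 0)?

beep → F ¬door holds at every position 0..8, and those are all positions ever visited, so G (beep → F ¬door) holds.
Positions where beep holds: 0, 2, 4, 5, 6.
Check F ¬door at each: 0→ok, 2→ok, 4→ok, 5→ok, 6→ok.

Satisfied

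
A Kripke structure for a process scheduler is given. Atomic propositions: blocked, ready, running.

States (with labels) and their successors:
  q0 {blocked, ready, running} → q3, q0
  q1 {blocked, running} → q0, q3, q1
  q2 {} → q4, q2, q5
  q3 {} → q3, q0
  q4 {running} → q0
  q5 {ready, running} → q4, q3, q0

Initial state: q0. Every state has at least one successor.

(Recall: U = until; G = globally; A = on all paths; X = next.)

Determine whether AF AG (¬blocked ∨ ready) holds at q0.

States satisfying AG (¬blocked ∨ ready): {q0, q2, q3, q4, q5}.
States satisfying AF AG (¬blocked ∨ ready): {q0, q2, q3, q4, q5}.
q0 ∈ Sat(AF AG (¬blocked ∨ ready)).

Satisfied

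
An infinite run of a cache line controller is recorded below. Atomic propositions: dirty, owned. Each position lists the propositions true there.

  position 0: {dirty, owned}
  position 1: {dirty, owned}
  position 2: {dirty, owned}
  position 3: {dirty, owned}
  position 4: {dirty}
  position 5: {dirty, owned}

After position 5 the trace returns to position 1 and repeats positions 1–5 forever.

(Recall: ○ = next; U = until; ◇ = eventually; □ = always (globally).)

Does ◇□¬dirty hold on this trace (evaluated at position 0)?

□¬dirty is false at every position 0..5, so it never becomes true and ◇□¬dirty fails.

No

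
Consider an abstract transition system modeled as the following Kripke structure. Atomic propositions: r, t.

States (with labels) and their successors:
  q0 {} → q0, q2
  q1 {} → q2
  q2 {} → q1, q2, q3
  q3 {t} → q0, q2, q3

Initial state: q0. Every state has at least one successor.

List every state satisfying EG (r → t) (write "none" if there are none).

States satisfying r → t: {q0, q1, q2, q3}.
States satisfying EG (r → t): {q0, q1, q2, q3}.

{q0, q1, q2, q3}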